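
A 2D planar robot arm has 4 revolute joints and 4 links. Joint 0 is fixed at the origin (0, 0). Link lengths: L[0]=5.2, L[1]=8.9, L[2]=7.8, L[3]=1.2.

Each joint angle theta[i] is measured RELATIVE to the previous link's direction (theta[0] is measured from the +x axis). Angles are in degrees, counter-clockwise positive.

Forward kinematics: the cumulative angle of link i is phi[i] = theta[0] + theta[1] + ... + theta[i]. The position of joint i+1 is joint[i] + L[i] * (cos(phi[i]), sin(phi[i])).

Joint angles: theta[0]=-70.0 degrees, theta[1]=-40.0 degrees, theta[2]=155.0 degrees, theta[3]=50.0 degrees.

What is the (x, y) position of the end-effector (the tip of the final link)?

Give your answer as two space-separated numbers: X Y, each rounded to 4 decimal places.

Answer: 4.1454 -6.5388

Derivation:
joint[0] = (0.0000, 0.0000)  (base)
link 0: phi[0] = -70 = -70 deg
  cos(-70 deg) = 0.3420, sin(-70 deg) = -0.9397
  joint[1] = (0.0000, 0.0000) + 5.2 * (0.3420, -0.9397) = (0.0000 + 1.7785, 0.0000 + -4.8864) = (1.7785, -4.8864)
link 1: phi[1] = -70 + -40 = -110 deg
  cos(-110 deg) = -0.3420, sin(-110 deg) = -0.9397
  joint[2] = (1.7785, -4.8864) + 8.9 * (-0.3420, -0.9397) = (1.7785 + -3.0440, -4.8864 + -8.3633) = (-1.2655, -13.2497)
link 2: phi[2] = -70 + -40 + 155 = 45 deg
  cos(45 deg) = 0.7071, sin(45 deg) = 0.7071
  joint[3] = (-1.2655, -13.2497) + 7.8 * (0.7071, 0.7071) = (-1.2655 + 5.5154, -13.2497 + 5.5154) = (4.2500, -7.7342)
link 3: phi[3] = -70 + -40 + 155 + 50 = 95 deg
  cos(95 deg) = -0.0872, sin(95 deg) = 0.9962
  joint[4] = (4.2500, -7.7342) + 1.2 * (-0.0872, 0.9962) = (4.2500 + -0.1046, -7.7342 + 1.1954) = (4.1454, -6.5388)
End effector: (4.1454, -6.5388)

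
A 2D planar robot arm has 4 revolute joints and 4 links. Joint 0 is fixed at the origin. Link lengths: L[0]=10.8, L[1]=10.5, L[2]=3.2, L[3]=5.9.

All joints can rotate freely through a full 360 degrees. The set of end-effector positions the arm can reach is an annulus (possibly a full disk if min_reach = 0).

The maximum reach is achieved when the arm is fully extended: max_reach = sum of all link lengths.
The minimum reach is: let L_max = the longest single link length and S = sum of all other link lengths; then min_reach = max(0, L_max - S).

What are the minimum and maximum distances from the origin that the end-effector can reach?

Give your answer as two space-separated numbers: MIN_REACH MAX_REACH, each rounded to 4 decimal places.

Link lengths: [10.8, 10.5, 3.2, 5.9]
max_reach = 10.8 + 10.5 + 3.2 + 5.9 = 30.4
L_max = max([10.8, 10.5, 3.2, 5.9]) = 10.8
S (sum of others) = 30.4 - 10.8 = 19.6
min_reach = max(0, 10.8 - 19.6) = max(0, -8.8) = 0

Answer: 0.0000 30.4000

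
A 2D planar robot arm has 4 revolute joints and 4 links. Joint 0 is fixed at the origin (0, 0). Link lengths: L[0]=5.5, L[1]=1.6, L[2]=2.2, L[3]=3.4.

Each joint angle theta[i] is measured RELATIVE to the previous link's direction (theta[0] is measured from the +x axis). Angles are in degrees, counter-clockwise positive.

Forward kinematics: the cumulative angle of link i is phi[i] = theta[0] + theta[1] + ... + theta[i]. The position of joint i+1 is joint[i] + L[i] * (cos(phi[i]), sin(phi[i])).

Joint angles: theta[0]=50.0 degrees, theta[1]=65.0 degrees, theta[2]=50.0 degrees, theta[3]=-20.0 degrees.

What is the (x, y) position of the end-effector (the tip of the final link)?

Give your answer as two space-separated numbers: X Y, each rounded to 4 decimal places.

Answer: -2.0510 8.1829

Derivation:
joint[0] = (0.0000, 0.0000)  (base)
link 0: phi[0] = 50 = 50 deg
  cos(50 deg) = 0.6428, sin(50 deg) = 0.7660
  joint[1] = (0.0000, 0.0000) + 5.5 * (0.6428, 0.7660) = (0.0000 + 3.5353, 0.0000 + 4.2132) = (3.5353, 4.2132)
link 1: phi[1] = 50 + 65 = 115 deg
  cos(115 deg) = -0.4226, sin(115 deg) = 0.9063
  joint[2] = (3.5353, 4.2132) + 1.6 * (-0.4226, 0.9063) = (3.5353 + -0.6762, 4.2132 + 1.4501) = (2.8591, 5.6633)
link 2: phi[2] = 50 + 65 + 50 = 165 deg
  cos(165 deg) = -0.9659, sin(165 deg) = 0.2588
  joint[3] = (2.8591, 5.6633) + 2.2 * (-0.9659, 0.2588) = (2.8591 + -2.1250, 5.6633 + 0.5694) = (0.7341, 6.2327)
link 3: phi[3] = 50 + 65 + 50 + -20 = 145 deg
  cos(145 deg) = -0.8192, sin(145 deg) = 0.5736
  joint[4] = (0.7341, 6.2327) + 3.4 * (-0.8192, 0.5736) = (0.7341 + -2.7851, 6.2327 + 1.9502) = (-2.0510, 8.1829)
End effector: (-2.0510, 8.1829)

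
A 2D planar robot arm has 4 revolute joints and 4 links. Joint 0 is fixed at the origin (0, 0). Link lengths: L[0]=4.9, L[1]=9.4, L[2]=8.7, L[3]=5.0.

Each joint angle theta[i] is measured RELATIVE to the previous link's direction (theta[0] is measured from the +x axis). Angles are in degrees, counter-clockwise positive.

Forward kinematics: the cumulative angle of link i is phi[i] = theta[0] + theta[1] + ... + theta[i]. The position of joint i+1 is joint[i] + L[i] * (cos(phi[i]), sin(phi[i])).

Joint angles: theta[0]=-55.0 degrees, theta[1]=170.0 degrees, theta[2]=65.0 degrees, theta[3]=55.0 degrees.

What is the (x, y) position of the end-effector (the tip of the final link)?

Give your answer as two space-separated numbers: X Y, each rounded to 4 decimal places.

joint[0] = (0.0000, 0.0000)  (base)
link 0: phi[0] = -55 = -55 deg
  cos(-55 deg) = 0.5736, sin(-55 deg) = -0.8192
  joint[1] = (0.0000, 0.0000) + 4.9 * (0.5736, -0.8192) = (0.0000 + 2.8105, 0.0000 + -4.0138) = (2.8105, -4.0138)
link 1: phi[1] = -55 + 170 = 115 deg
  cos(115 deg) = -0.4226, sin(115 deg) = 0.9063
  joint[2] = (2.8105, -4.0138) + 9.4 * (-0.4226, 0.9063) = (2.8105 + -3.9726, -4.0138 + 8.5193) = (-1.1621, 4.5054)
link 2: phi[2] = -55 + 170 + 65 = 180 deg
  cos(180 deg) = -1.0000, sin(180 deg) = 0.0000
  joint[3] = (-1.1621, 4.5054) + 8.7 * (-1.0000, 0.0000) = (-1.1621 + -8.7000, 4.5054 + 0.0000) = (-9.8621, 4.5054)
link 3: phi[3] = -55 + 170 + 65 + 55 = 235 deg
  cos(235 deg) = -0.5736, sin(235 deg) = -0.8192
  joint[4] = (-9.8621, 4.5054) + 5 * (-0.5736, -0.8192) = (-9.8621 + -2.8679, 4.5054 + -4.0958) = (-12.7300, 0.4097)
End effector: (-12.7300, 0.4097)

Answer: -12.7300 0.4097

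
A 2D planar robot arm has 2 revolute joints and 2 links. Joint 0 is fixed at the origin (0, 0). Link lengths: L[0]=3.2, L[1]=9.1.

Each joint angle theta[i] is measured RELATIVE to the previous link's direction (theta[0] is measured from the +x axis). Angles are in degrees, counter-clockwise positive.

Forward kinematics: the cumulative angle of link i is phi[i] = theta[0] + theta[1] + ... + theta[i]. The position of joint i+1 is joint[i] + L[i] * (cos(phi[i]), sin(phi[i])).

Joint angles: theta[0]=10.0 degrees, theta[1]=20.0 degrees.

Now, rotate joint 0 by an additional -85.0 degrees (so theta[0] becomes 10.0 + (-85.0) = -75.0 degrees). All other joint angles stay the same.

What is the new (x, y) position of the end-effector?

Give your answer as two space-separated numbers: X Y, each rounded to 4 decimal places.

Answer: 6.0478 -10.5452

Derivation:
joint[0] = (0.0000, 0.0000)  (base)
link 0: phi[0] = -75 = -75 deg
  cos(-75 deg) = 0.2588, sin(-75 deg) = -0.9659
  joint[1] = (0.0000, 0.0000) + 3.2 * (0.2588, -0.9659) = (0.0000 + 0.8282, 0.0000 + -3.0910) = (0.8282, -3.0910)
link 1: phi[1] = -75 + 20 = -55 deg
  cos(-55 deg) = 0.5736, sin(-55 deg) = -0.8192
  joint[2] = (0.8282, -3.0910) + 9.1 * (0.5736, -0.8192) = (0.8282 + 5.2195, -3.0910 + -7.4543) = (6.0478, -10.5452)
End effector: (6.0478, -10.5452)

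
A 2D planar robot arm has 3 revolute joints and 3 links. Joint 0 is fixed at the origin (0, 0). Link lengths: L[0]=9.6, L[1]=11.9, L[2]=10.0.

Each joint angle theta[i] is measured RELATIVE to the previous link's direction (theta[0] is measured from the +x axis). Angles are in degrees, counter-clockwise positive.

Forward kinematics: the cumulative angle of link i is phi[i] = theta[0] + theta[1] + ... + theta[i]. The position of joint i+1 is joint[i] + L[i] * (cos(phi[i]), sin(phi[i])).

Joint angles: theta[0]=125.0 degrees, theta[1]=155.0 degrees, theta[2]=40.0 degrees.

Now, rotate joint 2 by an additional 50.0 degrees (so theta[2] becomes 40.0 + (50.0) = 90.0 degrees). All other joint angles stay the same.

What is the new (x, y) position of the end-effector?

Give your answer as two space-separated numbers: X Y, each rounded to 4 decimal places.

joint[0] = (0.0000, 0.0000)  (base)
link 0: phi[0] = 125 = 125 deg
  cos(125 deg) = -0.5736, sin(125 deg) = 0.8192
  joint[1] = (0.0000, 0.0000) + 9.6 * (-0.5736, 0.8192) = (0.0000 + -5.5063, 0.0000 + 7.8639) = (-5.5063, 7.8639)
link 1: phi[1] = 125 + 155 = 280 deg
  cos(280 deg) = 0.1736, sin(280 deg) = -0.9848
  joint[2] = (-5.5063, 7.8639) + 11.9 * (0.1736, -0.9848) = (-5.5063 + 2.0664, 7.8639 + -11.7192) = (-3.4399, -3.8554)
link 2: phi[2] = 125 + 155 + 90 = 370 deg
  cos(370 deg) = 0.9848, sin(370 deg) = 0.1736
  joint[3] = (-3.4399, -3.8554) + 10 * (0.9848, 0.1736) = (-3.4399 + 9.8481, -3.8554 + 1.7365) = (6.4082, -2.1189)
End effector: (6.4082, -2.1189)

Answer: 6.4082 -2.1189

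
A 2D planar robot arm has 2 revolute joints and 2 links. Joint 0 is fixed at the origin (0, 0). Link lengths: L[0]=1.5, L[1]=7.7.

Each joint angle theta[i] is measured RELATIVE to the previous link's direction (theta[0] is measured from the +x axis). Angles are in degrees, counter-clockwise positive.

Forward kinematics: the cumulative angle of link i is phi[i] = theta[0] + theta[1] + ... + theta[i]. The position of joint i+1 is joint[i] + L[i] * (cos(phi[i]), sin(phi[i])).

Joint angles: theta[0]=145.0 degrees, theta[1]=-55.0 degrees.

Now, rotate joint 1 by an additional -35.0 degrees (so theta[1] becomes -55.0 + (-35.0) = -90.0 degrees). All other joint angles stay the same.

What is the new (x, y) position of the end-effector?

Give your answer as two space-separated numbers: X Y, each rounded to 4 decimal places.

Answer: 3.1878 7.1678

Derivation:
joint[0] = (0.0000, 0.0000)  (base)
link 0: phi[0] = 145 = 145 deg
  cos(145 deg) = -0.8192, sin(145 deg) = 0.5736
  joint[1] = (0.0000, 0.0000) + 1.5 * (-0.8192, 0.5736) = (0.0000 + -1.2287, 0.0000 + 0.8604) = (-1.2287, 0.8604)
link 1: phi[1] = 145 + -90 = 55 deg
  cos(55 deg) = 0.5736, sin(55 deg) = 0.8192
  joint[2] = (-1.2287, 0.8604) + 7.7 * (0.5736, 0.8192) = (-1.2287 + 4.4165, 0.8604 + 6.3075) = (3.1878, 7.1678)
End effector: (3.1878, 7.1678)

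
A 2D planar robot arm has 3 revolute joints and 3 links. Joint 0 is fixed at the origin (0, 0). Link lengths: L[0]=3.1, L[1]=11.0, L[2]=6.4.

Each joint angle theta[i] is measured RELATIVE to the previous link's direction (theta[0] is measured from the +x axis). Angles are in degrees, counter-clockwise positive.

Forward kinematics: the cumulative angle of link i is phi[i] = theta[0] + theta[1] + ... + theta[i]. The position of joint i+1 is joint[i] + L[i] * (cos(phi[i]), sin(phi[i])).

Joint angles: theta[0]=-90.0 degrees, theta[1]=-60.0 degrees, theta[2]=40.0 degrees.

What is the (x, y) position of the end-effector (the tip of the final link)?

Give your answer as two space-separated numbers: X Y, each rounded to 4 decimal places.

joint[0] = (0.0000, 0.0000)  (base)
link 0: phi[0] = -90 = -90 deg
  cos(-90 deg) = 0.0000, sin(-90 deg) = -1.0000
  joint[1] = (0.0000, 0.0000) + 3.1 * (0.0000, -1.0000) = (0.0000 + 0.0000, 0.0000 + -3.1000) = (0.0000, -3.1000)
link 1: phi[1] = -90 + -60 = -150 deg
  cos(-150 deg) = -0.8660, sin(-150 deg) = -0.5000
  joint[2] = (0.0000, -3.1000) + 11 * (-0.8660, -0.5000) = (0.0000 + -9.5263, -3.1000 + -5.5000) = (-9.5263, -8.6000)
link 2: phi[2] = -90 + -60 + 40 = -110 deg
  cos(-110 deg) = -0.3420, sin(-110 deg) = -0.9397
  joint[3] = (-9.5263, -8.6000) + 6.4 * (-0.3420, -0.9397) = (-9.5263 + -2.1889, -8.6000 + -6.0140) = (-11.7152, -14.6140)
End effector: (-11.7152, -14.6140)

Answer: -11.7152 -14.6140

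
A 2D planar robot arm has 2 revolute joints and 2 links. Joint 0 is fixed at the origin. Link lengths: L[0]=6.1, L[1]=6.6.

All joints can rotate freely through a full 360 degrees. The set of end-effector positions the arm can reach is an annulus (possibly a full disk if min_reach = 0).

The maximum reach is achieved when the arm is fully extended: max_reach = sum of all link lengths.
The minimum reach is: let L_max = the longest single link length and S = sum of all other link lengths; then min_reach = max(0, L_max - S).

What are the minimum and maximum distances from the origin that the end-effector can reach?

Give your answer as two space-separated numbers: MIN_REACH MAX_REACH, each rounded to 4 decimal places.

Link lengths: [6.1, 6.6]
max_reach = 6.1 + 6.6 = 12.7
L_max = max([6.1, 6.6]) = 6.6
S (sum of others) = 12.7 - 6.6 = 6.1
min_reach = max(0, 6.6 - 6.1) = max(0, 0.5) = 0.5

Answer: 0.5000 12.7000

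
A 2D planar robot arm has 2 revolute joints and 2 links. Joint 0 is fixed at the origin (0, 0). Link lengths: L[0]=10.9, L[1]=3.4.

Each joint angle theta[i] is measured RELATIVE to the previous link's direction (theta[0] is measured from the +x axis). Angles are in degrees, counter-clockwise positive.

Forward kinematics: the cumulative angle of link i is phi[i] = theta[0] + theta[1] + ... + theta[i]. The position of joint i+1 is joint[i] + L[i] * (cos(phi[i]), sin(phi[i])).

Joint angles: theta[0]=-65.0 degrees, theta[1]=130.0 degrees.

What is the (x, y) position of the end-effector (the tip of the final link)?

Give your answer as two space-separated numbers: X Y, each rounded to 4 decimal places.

joint[0] = (0.0000, 0.0000)  (base)
link 0: phi[0] = -65 = -65 deg
  cos(-65 deg) = 0.4226, sin(-65 deg) = -0.9063
  joint[1] = (0.0000, 0.0000) + 10.9 * (0.4226, -0.9063) = (0.0000 + 4.6065, 0.0000 + -9.8788) = (4.6065, -9.8788)
link 1: phi[1] = -65 + 130 = 65 deg
  cos(65 deg) = 0.4226, sin(65 deg) = 0.9063
  joint[2] = (4.6065, -9.8788) + 3.4 * (0.4226, 0.9063) = (4.6065 + 1.4369, -9.8788 + 3.0814) = (6.0434, -6.7973)
End effector: (6.0434, -6.7973)

Answer: 6.0434 -6.7973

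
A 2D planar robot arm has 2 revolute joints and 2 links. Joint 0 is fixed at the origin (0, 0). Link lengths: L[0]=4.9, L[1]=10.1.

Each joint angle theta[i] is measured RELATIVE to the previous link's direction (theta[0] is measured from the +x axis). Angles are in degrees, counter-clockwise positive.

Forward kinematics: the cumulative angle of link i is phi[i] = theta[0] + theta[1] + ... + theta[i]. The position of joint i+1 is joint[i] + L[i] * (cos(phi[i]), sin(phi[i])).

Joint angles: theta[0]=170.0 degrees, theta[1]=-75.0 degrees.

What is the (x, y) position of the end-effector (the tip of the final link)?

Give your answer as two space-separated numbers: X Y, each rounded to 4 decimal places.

joint[0] = (0.0000, 0.0000)  (base)
link 0: phi[0] = 170 = 170 deg
  cos(170 deg) = -0.9848, sin(170 deg) = 0.1736
  joint[1] = (0.0000, 0.0000) + 4.9 * (-0.9848, 0.1736) = (0.0000 + -4.8256, 0.0000 + 0.8509) = (-4.8256, 0.8509)
link 1: phi[1] = 170 + -75 = 95 deg
  cos(95 deg) = -0.0872, sin(95 deg) = 0.9962
  joint[2] = (-4.8256, 0.8509) + 10.1 * (-0.0872, 0.9962) = (-4.8256 + -0.8803, 0.8509 + 10.0616) = (-5.7058, 10.9124)
End effector: (-5.7058, 10.9124)

Answer: -5.7058 10.9124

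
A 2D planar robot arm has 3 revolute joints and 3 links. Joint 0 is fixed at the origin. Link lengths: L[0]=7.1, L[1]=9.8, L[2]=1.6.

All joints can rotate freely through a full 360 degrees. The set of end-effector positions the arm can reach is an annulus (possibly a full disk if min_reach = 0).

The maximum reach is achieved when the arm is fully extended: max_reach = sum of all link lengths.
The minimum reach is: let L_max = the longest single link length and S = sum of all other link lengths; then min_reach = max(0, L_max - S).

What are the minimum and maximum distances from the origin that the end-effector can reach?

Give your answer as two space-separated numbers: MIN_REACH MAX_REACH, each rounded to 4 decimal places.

Answer: 1.1000 18.5000

Derivation:
Link lengths: [7.1, 9.8, 1.6]
max_reach = 7.1 + 9.8 + 1.6 = 18.5
L_max = max([7.1, 9.8, 1.6]) = 9.8
S (sum of others) = 18.5 - 9.8 = 8.7
min_reach = max(0, 9.8 - 8.7) = max(0, 1.1) = 1.1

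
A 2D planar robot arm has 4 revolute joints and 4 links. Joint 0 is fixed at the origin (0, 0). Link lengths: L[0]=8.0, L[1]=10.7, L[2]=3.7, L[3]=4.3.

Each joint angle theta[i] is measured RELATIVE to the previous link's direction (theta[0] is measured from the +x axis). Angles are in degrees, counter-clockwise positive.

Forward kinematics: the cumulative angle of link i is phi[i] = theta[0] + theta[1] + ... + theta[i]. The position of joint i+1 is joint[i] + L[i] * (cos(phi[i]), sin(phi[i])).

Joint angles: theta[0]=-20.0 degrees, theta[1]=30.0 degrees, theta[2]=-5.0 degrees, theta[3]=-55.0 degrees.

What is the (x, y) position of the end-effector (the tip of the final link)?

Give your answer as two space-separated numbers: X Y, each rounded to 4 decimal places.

Answer: 24.5049 -3.8496

Derivation:
joint[0] = (0.0000, 0.0000)  (base)
link 0: phi[0] = -20 = -20 deg
  cos(-20 deg) = 0.9397, sin(-20 deg) = -0.3420
  joint[1] = (0.0000, 0.0000) + 8 * (0.9397, -0.3420) = (0.0000 + 7.5175, 0.0000 + -2.7362) = (7.5175, -2.7362)
link 1: phi[1] = -20 + 30 = 10 deg
  cos(10 deg) = 0.9848, sin(10 deg) = 0.1736
  joint[2] = (7.5175, -2.7362) + 10.7 * (0.9848, 0.1736) = (7.5175 + 10.5374, -2.7362 + 1.8580) = (18.0550, -0.8781)
link 2: phi[2] = -20 + 30 + -5 = 5 deg
  cos(5 deg) = 0.9962, sin(5 deg) = 0.0872
  joint[3] = (18.0550, -0.8781) + 3.7 * (0.9962, 0.0872) = (18.0550 + 3.6859, -0.8781 + 0.3225) = (21.7409, -0.5556)
link 3: phi[3] = -20 + 30 + -5 + -55 = -50 deg
  cos(-50 deg) = 0.6428, sin(-50 deg) = -0.7660
  joint[4] = (21.7409, -0.5556) + 4.3 * (0.6428, -0.7660) = (21.7409 + 2.7640, -0.5556 + -3.2940) = (24.5049, -3.8496)
End effector: (24.5049, -3.8496)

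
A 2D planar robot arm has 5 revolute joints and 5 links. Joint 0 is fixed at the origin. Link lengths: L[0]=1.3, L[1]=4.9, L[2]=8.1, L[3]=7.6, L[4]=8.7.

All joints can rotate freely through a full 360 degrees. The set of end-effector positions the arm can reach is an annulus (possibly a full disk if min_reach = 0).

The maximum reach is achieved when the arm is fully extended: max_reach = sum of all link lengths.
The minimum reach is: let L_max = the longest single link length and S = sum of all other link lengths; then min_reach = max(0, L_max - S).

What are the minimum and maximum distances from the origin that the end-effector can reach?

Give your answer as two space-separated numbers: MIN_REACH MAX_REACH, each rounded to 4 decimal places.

Answer: 0.0000 30.6000

Derivation:
Link lengths: [1.3, 4.9, 8.1, 7.6, 8.7]
max_reach = 1.3 + 4.9 + 8.1 + 7.6 + 8.7 = 30.6
L_max = max([1.3, 4.9, 8.1, 7.6, 8.7]) = 8.7
S (sum of others) = 30.6 - 8.7 = 21.9
min_reach = max(0, 8.7 - 21.9) = max(0, -13.2) = 0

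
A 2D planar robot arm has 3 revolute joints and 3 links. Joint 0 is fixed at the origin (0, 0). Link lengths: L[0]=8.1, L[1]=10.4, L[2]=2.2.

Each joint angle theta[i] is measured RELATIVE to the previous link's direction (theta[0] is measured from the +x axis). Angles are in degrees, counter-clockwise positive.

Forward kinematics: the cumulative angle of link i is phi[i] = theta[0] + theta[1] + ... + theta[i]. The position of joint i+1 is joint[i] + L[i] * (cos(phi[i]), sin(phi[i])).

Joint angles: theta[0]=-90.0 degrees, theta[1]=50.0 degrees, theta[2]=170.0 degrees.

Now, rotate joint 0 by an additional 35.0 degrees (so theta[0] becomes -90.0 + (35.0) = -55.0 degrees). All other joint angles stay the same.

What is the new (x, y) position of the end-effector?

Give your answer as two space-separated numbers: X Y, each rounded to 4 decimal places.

joint[0] = (0.0000, 0.0000)  (base)
link 0: phi[0] = -55 = -55 deg
  cos(-55 deg) = 0.5736, sin(-55 deg) = -0.8192
  joint[1] = (0.0000, 0.0000) + 8.1 * (0.5736, -0.8192) = (0.0000 + 4.6460, 0.0000 + -6.6351) = (4.6460, -6.6351)
link 1: phi[1] = -55 + 50 = -5 deg
  cos(-5 deg) = 0.9962, sin(-5 deg) = -0.0872
  joint[2] = (4.6460, -6.6351) + 10.4 * (0.9962, -0.0872) = (4.6460 + 10.3604, -6.6351 + -0.9064) = (15.0064, -7.5416)
link 2: phi[2] = -55 + 50 + 170 = 165 deg
  cos(165 deg) = -0.9659, sin(165 deg) = 0.2588
  joint[3] = (15.0064, -7.5416) + 2.2 * (-0.9659, 0.2588) = (15.0064 + -2.1250, -7.5416 + 0.5694) = (12.8814, -6.9721)
End effector: (12.8814, -6.9721)

Answer: 12.8814 -6.9721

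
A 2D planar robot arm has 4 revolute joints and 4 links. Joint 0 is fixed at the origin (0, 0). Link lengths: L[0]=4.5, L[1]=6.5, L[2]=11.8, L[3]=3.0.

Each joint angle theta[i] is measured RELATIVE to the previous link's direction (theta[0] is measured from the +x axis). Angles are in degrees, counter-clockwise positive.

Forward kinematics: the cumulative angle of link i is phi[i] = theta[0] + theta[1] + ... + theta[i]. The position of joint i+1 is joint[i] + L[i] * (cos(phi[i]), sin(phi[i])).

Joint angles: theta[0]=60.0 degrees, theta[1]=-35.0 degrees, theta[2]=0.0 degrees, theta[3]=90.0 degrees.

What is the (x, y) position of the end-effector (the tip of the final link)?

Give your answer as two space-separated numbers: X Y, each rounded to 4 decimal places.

joint[0] = (0.0000, 0.0000)  (base)
link 0: phi[0] = 60 = 60 deg
  cos(60 deg) = 0.5000, sin(60 deg) = 0.8660
  joint[1] = (0.0000, 0.0000) + 4.5 * (0.5000, 0.8660) = (0.0000 + 2.2500, 0.0000 + 3.8971) = (2.2500, 3.8971)
link 1: phi[1] = 60 + -35 = 25 deg
  cos(25 deg) = 0.9063, sin(25 deg) = 0.4226
  joint[2] = (2.2500, 3.8971) + 6.5 * (0.9063, 0.4226) = (2.2500 + 5.8910, 3.8971 + 2.7470) = (8.1410, 6.6441)
link 2: phi[2] = 60 + -35 + 0 = 25 deg
  cos(25 deg) = 0.9063, sin(25 deg) = 0.4226
  joint[3] = (8.1410, 6.6441) + 11.8 * (0.9063, 0.4226) = (8.1410 + 10.6944, 6.6441 + 4.9869) = (18.8354, 11.6310)
link 3: phi[3] = 60 + -35 + 0 + 90 = 115 deg
  cos(115 deg) = -0.4226, sin(115 deg) = 0.9063
  joint[4] = (18.8354, 11.6310) + 3 * (-0.4226, 0.9063) = (18.8354 + -1.2679, 11.6310 + 2.7189) = (17.5676, 14.3500)
End effector: (17.5676, 14.3500)

Answer: 17.5676 14.3500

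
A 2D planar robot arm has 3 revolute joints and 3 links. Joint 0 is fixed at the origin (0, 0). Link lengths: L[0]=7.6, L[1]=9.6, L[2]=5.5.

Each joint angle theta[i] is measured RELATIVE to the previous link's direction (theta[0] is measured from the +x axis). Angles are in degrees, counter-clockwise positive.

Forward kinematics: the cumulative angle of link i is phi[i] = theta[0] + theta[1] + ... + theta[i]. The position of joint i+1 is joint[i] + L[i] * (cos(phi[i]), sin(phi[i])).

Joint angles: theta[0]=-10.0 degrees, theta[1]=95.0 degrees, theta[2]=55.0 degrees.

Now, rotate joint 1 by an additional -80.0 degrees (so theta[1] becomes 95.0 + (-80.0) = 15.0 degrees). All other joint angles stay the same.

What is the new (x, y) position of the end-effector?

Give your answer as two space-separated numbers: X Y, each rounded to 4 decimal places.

Answer: 19.7980 4.2801

Derivation:
joint[0] = (0.0000, 0.0000)  (base)
link 0: phi[0] = -10 = -10 deg
  cos(-10 deg) = 0.9848, sin(-10 deg) = -0.1736
  joint[1] = (0.0000, 0.0000) + 7.6 * (0.9848, -0.1736) = (0.0000 + 7.4845, 0.0000 + -1.3197) = (7.4845, -1.3197)
link 1: phi[1] = -10 + 15 = 5 deg
  cos(5 deg) = 0.9962, sin(5 deg) = 0.0872
  joint[2] = (7.4845, -1.3197) + 9.6 * (0.9962, 0.0872) = (7.4845 + 9.5635, -1.3197 + 0.8367) = (17.0480, -0.4830)
link 2: phi[2] = -10 + 15 + 55 = 60 deg
  cos(60 deg) = 0.5000, sin(60 deg) = 0.8660
  joint[3] = (17.0480, -0.4830) + 5.5 * (0.5000, 0.8660) = (17.0480 + 2.7500, -0.4830 + 4.7631) = (19.7980, 4.2801)
End effector: (19.7980, 4.2801)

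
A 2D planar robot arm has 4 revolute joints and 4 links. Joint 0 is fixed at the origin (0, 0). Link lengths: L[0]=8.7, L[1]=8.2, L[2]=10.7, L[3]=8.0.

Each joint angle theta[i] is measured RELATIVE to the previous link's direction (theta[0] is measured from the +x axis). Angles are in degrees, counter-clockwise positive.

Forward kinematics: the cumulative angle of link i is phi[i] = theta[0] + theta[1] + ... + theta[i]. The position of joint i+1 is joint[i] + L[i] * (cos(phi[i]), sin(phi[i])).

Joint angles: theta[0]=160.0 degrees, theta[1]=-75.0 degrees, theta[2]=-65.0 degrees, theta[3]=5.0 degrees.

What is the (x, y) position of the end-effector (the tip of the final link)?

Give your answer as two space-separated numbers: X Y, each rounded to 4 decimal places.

Answer: 9.8445 18.1849

Derivation:
joint[0] = (0.0000, 0.0000)  (base)
link 0: phi[0] = 160 = 160 deg
  cos(160 deg) = -0.9397, sin(160 deg) = 0.3420
  joint[1] = (0.0000, 0.0000) + 8.7 * (-0.9397, 0.3420) = (0.0000 + -8.1753, 0.0000 + 2.9756) = (-8.1753, 2.9756)
link 1: phi[1] = 160 + -75 = 85 deg
  cos(85 deg) = 0.0872, sin(85 deg) = 0.9962
  joint[2] = (-8.1753, 2.9756) + 8.2 * (0.0872, 0.9962) = (-8.1753 + 0.7147, 2.9756 + 8.1688) = (-7.4606, 11.1444)
link 2: phi[2] = 160 + -75 + -65 = 20 deg
  cos(20 deg) = 0.9397, sin(20 deg) = 0.3420
  joint[3] = (-7.4606, 11.1444) + 10.7 * (0.9397, 0.3420) = (-7.4606 + 10.0547, 11.1444 + 3.6596) = (2.5941, 14.8040)
link 3: phi[3] = 160 + -75 + -65 + 5 = 25 deg
  cos(25 deg) = 0.9063, sin(25 deg) = 0.4226
  joint[4] = (2.5941, 14.8040) + 8 * (0.9063, 0.4226) = (2.5941 + 7.2505, 14.8040 + 3.3809) = (9.8445, 18.1849)
End effector: (9.8445, 18.1849)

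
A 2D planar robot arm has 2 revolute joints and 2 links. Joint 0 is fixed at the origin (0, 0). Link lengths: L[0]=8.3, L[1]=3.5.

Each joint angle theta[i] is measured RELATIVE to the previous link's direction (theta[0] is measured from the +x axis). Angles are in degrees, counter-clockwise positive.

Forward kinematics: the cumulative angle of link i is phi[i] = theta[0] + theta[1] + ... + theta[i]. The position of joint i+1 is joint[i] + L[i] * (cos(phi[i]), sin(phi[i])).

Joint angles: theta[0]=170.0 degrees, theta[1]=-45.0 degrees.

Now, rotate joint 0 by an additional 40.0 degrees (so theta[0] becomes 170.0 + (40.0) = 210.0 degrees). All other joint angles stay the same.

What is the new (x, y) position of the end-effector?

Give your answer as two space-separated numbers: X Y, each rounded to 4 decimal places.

Answer: -10.5688 -3.2441

Derivation:
joint[0] = (0.0000, 0.0000)  (base)
link 0: phi[0] = 210 = 210 deg
  cos(210 deg) = -0.8660, sin(210 deg) = -0.5000
  joint[1] = (0.0000, 0.0000) + 8.3 * (-0.8660, -0.5000) = (0.0000 + -7.1880, 0.0000 + -4.1500) = (-7.1880, -4.1500)
link 1: phi[1] = 210 + -45 = 165 deg
  cos(165 deg) = -0.9659, sin(165 deg) = 0.2588
  joint[2] = (-7.1880, -4.1500) + 3.5 * (-0.9659, 0.2588) = (-7.1880 + -3.3807, -4.1500 + 0.9059) = (-10.5688, -3.2441)
End effector: (-10.5688, -3.2441)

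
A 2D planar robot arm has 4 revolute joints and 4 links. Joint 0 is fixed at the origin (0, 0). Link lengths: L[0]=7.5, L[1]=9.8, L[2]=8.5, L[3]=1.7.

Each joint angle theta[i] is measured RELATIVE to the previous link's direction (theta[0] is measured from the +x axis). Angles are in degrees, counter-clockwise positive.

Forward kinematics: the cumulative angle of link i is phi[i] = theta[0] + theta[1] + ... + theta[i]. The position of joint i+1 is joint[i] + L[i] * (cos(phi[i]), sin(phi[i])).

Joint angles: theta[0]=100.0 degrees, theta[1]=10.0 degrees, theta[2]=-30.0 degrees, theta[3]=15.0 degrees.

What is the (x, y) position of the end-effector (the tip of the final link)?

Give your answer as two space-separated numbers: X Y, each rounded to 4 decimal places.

joint[0] = (0.0000, 0.0000)  (base)
link 0: phi[0] = 100 = 100 deg
  cos(100 deg) = -0.1736, sin(100 deg) = 0.9848
  joint[1] = (0.0000, 0.0000) + 7.5 * (-0.1736, 0.9848) = (0.0000 + -1.3024, 0.0000 + 7.3861) = (-1.3024, 7.3861)
link 1: phi[1] = 100 + 10 = 110 deg
  cos(110 deg) = -0.3420, sin(110 deg) = 0.9397
  joint[2] = (-1.3024, 7.3861) + 9.8 * (-0.3420, 0.9397) = (-1.3024 + -3.3518, 7.3861 + 9.2090) = (-4.6542, 16.5950)
link 2: phi[2] = 100 + 10 + -30 = 80 deg
  cos(80 deg) = 0.1736, sin(80 deg) = 0.9848
  joint[3] = (-4.6542, 16.5950) + 8.5 * (0.1736, 0.9848) = (-4.6542 + 1.4760, 16.5950 + 8.3709) = (-3.1781, 24.9659)
link 3: phi[3] = 100 + 10 + -30 + 15 = 95 deg
  cos(95 deg) = -0.0872, sin(95 deg) = 0.9962
  joint[4] = (-3.1781, 24.9659) + 1.7 * (-0.0872, 0.9962) = (-3.1781 + -0.1482, 24.9659 + 1.6935) = (-3.3263, 26.6594)
End effector: (-3.3263, 26.6594)

Answer: -3.3263 26.6594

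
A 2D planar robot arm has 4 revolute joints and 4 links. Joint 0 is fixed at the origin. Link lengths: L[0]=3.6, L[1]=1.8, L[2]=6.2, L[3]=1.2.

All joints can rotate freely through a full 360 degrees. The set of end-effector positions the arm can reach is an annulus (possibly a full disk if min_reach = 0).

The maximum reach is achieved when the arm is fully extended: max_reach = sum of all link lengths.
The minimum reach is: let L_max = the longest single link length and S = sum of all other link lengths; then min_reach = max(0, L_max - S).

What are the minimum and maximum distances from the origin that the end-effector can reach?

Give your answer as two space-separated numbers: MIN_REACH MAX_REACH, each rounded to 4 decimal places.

Link lengths: [3.6, 1.8, 6.2, 1.2]
max_reach = 3.6 + 1.8 + 6.2 + 1.2 = 12.8
L_max = max([3.6, 1.8, 6.2, 1.2]) = 6.2
S (sum of others) = 12.8 - 6.2 = 6.6
min_reach = max(0, 6.2 - 6.6) = max(0, -0.4) = 0

Answer: 0.0000 12.8000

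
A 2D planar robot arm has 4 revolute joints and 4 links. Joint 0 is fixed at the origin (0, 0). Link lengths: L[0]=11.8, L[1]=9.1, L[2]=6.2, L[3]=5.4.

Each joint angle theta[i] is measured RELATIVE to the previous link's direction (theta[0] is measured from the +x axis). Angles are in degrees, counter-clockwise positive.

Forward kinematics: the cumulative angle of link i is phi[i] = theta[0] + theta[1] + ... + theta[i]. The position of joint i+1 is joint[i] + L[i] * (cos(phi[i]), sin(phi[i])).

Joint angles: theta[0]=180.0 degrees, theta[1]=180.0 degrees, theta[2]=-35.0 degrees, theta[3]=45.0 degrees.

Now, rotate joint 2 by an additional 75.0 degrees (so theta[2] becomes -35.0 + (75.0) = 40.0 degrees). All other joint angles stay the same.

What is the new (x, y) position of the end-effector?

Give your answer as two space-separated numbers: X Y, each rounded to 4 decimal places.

Answer: 2.5201 9.3647

Derivation:
joint[0] = (0.0000, 0.0000)  (base)
link 0: phi[0] = 180 = 180 deg
  cos(180 deg) = -1.0000, sin(180 deg) = 0.0000
  joint[1] = (0.0000, 0.0000) + 11.8 * (-1.0000, 0.0000) = (0.0000 + -11.8000, 0.0000 + 0.0000) = (-11.8000, 0.0000)
link 1: phi[1] = 180 + 180 = 360 deg
  cos(360 deg) = 1.0000, sin(360 deg) = -0.0000
  joint[2] = (-11.8000, 0.0000) + 9.1 * (1.0000, -0.0000) = (-11.8000 + 9.1000, 0.0000 + -0.0000) = (-2.7000, -0.0000)
link 2: phi[2] = 180 + 180 + 40 = 400 deg
  cos(400 deg) = 0.7660, sin(400 deg) = 0.6428
  joint[3] = (-2.7000, -0.0000) + 6.2 * (0.7660, 0.6428) = (-2.7000 + 4.7495, -0.0000 + 3.9853) = (2.0495, 3.9853)
link 3: phi[3] = 180 + 180 + 40 + 45 = 445 deg
  cos(445 deg) = 0.0872, sin(445 deg) = 0.9962
  joint[4] = (2.0495, 3.9853) + 5.4 * (0.0872, 0.9962) = (2.0495 + 0.4706, 3.9853 + 5.3795) = (2.5201, 9.3647)
End effector: (2.5201, 9.3647)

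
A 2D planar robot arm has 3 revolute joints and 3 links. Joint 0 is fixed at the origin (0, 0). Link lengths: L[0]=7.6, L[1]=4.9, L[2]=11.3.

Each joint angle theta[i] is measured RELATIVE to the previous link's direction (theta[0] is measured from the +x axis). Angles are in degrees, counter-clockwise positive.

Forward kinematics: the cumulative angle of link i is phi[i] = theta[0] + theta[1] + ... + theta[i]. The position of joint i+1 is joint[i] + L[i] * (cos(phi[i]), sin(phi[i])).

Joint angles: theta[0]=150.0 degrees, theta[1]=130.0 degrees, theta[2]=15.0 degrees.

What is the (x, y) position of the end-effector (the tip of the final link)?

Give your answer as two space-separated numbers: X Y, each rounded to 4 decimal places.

joint[0] = (0.0000, 0.0000)  (base)
link 0: phi[0] = 150 = 150 deg
  cos(150 deg) = -0.8660, sin(150 deg) = 0.5000
  joint[1] = (0.0000, 0.0000) + 7.6 * (-0.8660, 0.5000) = (0.0000 + -6.5818, 0.0000 + 3.8000) = (-6.5818, 3.8000)
link 1: phi[1] = 150 + 130 = 280 deg
  cos(280 deg) = 0.1736, sin(280 deg) = -0.9848
  joint[2] = (-6.5818, 3.8000) + 4.9 * (0.1736, -0.9848) = (-6.5818 + 0.8509, 3.8000 + -4.8256) = (-5.7309, -1.0256)
link 2: phi[2] = 150 + 130 + 15 = 295 deg
  cos(295 deg) = 0.4226, sin(295 deg) = -0.9063
  joint[3] = (-5.7309, -1.0256) + 11.3 * (0.4226, -0.9063) = (-5.7309 + 4.7756, -1.0256 + -10.2413) = (-0.9553, -11.2668)
End effector: (-0.9553, -11.2668)

Answer: -0.9553 -11.2668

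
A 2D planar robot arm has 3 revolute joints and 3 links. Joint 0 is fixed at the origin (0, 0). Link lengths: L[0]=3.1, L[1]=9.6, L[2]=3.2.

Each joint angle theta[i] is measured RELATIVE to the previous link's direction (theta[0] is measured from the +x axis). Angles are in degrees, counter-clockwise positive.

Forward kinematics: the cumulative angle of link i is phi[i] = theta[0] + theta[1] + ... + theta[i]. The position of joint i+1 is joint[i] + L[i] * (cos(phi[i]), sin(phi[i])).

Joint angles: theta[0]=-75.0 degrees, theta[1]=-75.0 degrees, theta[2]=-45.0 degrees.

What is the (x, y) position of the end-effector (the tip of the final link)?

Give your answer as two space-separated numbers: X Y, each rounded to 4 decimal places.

joint[0] = (0.0000, 0.0000)  (base)
link 0: phi[0] = -75 = -75 deg
  cos(-75 deg) = 0.2588, sin(-75 deg) = -0.9659
  joint[1] = (0.0000, 0.0000) + 3.1 * (0.2588, -0.9659) = (0.0000 + 0.8023, 0.0000 + -2.9944) = (0.8023, -2.9944)
link 1: phi[1] = -75 + -75 = -150 deg
  cos(-150 deg) = -0.8660, sin(-150 deg) = -0.5000
  joint[2] = (0.8023, -2.9944) + 9.6 * (-0.8660, -0.5000) = (0.8023 + -8.3138, -2.9944 + -4.8000) = (-7.5115, -7.7944)
link 2: phi[2] = -75 + -75 + -45 = -195 deg
  cos(-195 deg) = -0.9659, sin(-195 deg) = 0.2588
  joint[3] = (-7.5115, -7.7944) + 3.2 * (-0.9659, 0.2588) = (-7.5115 + -3.0910, -7.7944 + 0.8282) = (-10.6025, -6.9661)
End effector: (-10.6025, -6.9661)

Answer: -10.6025 -6.9661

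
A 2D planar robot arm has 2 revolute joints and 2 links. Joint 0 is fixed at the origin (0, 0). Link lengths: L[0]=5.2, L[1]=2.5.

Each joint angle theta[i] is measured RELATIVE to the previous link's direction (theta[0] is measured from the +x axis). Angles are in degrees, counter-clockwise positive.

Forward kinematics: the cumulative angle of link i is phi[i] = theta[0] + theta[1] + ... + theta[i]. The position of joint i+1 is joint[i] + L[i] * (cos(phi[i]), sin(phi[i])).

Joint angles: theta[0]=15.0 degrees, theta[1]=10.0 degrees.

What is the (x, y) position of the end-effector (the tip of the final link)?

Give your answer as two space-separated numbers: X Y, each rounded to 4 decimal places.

joint[0] = (0.0000, 0.0000)  (base)
link 0: phi[0] = 15 = 15 deg
  cos(15 deg) = 0.9659, sin(15 deg) = 0.2588
  joint[1] = (0.0000, 0.0000) + 5.2 * (0.9659, 0.2588) = (0.0000 + 5.0228, 0.0000 + 1.3459) = (5.0228, 1.3459)
link 1: phi[1] = 15 + 10 = 25 deg
  cos(25 deg) = 0.9063, sin(25 deg) = 0.4226
  joint[2] = (5.0228, 1.3459) + 2.5 * (0.9063, 0.4226) = (5.0228 + 2.2658, 1.3459 + 1.0565) = (7.2886, 2.4024)
End effector: (7.2886, 2.4024)

Answer: 7.2886 2.4024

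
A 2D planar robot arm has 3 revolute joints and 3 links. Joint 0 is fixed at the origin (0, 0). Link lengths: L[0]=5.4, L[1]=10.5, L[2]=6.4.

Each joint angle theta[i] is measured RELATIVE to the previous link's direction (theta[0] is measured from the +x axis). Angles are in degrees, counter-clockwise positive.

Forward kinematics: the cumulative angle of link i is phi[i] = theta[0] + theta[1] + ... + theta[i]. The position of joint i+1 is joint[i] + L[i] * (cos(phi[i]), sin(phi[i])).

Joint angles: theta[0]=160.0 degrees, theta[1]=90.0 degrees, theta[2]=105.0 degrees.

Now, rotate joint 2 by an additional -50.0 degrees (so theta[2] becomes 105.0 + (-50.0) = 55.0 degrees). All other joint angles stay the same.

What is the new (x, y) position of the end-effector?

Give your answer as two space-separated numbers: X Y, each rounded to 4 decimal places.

Answer: -4.9947 -13.2624

Derivation:
joint[0] = (0.0000, 0.0000)  (base)
link 0: phi[0] = 160 = 160 deg
  cos(160 deg) = -0.9397, sin(160 deg) = 0.3420
  joint[1] = (0.0000, 0.0000) + 5.4 * (-0.9397, 0.3420) = (0.0000 + -5.0743, 0.0000 + 1.8469) = (-5.0743, 1.8469)
link 1: phi[1] = 160 + 90 = 250 deg
  cos(250 deg) = -0.3420, sin(250 deg) = -0.9397
  joint[2] = (-5.0743, 1.8469) + 10.5 * (-0.3420, -0.9397) = (-5.0743 + -3.5912, 1.8469 + -9.8668) = (-8.6656, -8.0199)
link 2: phi[2] = 160 + 90 + 55 = 305 deg
  cos(305 deg) = 0.5736, sin(305 deg) = -0.8192
  joint[3] = (-8.6656, -8.0199) + 6.4 * (0.5736, -0.8192) = (-8.6656 + 3.6709, -8.0199 + -5.2426) = (-4.9947, -13.2624)
End effector: (-4.9947, -13.2624)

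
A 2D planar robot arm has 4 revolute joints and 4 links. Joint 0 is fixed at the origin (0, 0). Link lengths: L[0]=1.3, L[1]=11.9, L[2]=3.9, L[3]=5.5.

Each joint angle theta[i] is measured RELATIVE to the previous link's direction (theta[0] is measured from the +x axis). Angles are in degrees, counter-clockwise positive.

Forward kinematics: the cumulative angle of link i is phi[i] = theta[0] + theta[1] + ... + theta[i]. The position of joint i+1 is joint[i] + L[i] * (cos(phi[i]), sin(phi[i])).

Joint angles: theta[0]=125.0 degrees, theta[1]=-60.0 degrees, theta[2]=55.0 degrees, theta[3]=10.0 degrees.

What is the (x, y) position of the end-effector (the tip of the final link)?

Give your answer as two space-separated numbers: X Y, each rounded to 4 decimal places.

Answer: -1.2018 19.4407

Derivation:
joint[0] = (0.0000, 0.0000)  (base)
link 0: phi[0] = 125 = 125 deg
  cos(125 deg) = -0.5736, sin(125 deg) = 0.8192
  joint[1] = (0.0000, 0.0000) + 1.3 * (-0.5736, 0.8192) = (0.0000 + -0.7456, 0.0000 + 1.0649) = (-0.7456, 1.0649)
link 1: phi[1] = 125 + -60 = 65 deg
  cos(65 deg) = 0.4226, sin(65 deg) = 0.9063
  joint[2] = (-0.7456, 1.0649) + 11.9 * (0.4226, 0.9063) = (-0.7456 + 5.0292, 1.0649 + 10.7851) = (4.2835, 11.8500)
link 2: phi[2] = 125 + -60 + 55 = 120 deg
  cos(120 deg) = -0.5000, sin(120 deg) = 0.8660
  joint[3] = (4.2835, 11.8500) + 3.9 * (-0.5000, 0.8660) = (4.2835 + -1.9500, 11.8500 + 3.3775) = (2.3335, 15.2275)
link 3: phi[3] = 125 + -60 + 55 + 10 = 130 deg
  cos(130 deg) = -0.6428, sin(130 deg) = 0.7660
  joint[4] = (2.3335, 15.2275) + 5.5 * (-0.6428, 0.7660) = (2.3335 + -3.5353, 15.2275 + 4.2132) = (-1.2018, 19.4407)
End effector: (-1.2018, 19.4407)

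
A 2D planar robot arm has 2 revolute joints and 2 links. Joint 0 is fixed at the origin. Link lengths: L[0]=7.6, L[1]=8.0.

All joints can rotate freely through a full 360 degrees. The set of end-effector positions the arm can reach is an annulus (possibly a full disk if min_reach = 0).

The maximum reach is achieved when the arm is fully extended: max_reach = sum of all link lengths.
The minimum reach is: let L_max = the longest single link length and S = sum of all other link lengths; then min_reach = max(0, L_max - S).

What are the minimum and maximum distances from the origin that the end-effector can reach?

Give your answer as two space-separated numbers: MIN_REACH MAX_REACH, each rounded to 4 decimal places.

Answer: 0.4000 15.6000

Derivation:
Link lengths: [7.6, 8.0]
max_reach = 7.6 + 8 = 15.6
L_max = max([7.6, 8.0]) = 8
S (sum of others) = 15.6 - 8 = 7.6
min_reach = max(0, 8 - 7.6) = max(0, 0.4) = 0.4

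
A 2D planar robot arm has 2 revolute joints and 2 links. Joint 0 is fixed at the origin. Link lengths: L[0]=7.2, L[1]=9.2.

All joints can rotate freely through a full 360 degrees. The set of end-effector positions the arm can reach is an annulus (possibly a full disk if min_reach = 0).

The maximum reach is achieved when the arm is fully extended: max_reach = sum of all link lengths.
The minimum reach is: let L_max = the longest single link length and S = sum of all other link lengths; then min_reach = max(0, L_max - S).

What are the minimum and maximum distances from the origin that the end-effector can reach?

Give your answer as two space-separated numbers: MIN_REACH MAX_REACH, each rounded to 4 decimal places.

Answer: 2.0000 16.4000

Derivation:
Link lengths: [7.2, 9.2]
max_reach = 7.2 + 9.2 = 16.4
L_max = max([7.2, 9.2]) = 9.2
S (sum of others) = 16.4 - 9.2 = 7.2
min_reach = max(0, 9.2 - 7.2) = max(0, 2) = 2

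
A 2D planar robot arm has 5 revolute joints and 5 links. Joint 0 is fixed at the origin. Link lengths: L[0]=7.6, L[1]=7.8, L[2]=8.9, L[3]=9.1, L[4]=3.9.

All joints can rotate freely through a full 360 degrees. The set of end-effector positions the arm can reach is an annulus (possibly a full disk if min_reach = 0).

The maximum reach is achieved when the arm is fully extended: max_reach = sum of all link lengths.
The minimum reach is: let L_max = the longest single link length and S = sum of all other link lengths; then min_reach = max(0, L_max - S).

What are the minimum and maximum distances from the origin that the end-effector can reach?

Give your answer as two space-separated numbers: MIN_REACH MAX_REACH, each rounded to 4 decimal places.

Link lengths: [7.6, 7.8, 8.9, 9.1, 3.9]
max_reach = 7.6 + 7.8 + 8.9 + 9.1 + 3.9 = 37.3
L_max = max([7.6, 7.8, 8.9, 9.1, 3.9]) = 9.1
S (sum of others) = 37.3 - 9.1 = 28.2
min_reach = max(0, 9.1 - 28.2) = max(0, -19.1) = 0

Answer: 0.0000 37.3000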